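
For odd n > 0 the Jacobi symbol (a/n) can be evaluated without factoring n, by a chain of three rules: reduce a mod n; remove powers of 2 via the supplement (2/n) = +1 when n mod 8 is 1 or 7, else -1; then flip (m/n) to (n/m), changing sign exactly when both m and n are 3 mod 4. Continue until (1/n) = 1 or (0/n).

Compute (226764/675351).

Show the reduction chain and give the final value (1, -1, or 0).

226764 = 2^2·56691; (2/675351) = +1 since 675351 mod 8 = 7, so (226764/675351) = (+1)^2·(56691/675351); sign now +1
reciprocity: (56691/675351) = -1·(675351/56691) since 56691 mod 4 = 3, 675351 mod 4 = 3; sign now -1
(675351/56691) = (51750/56691)   [reduce mod 56691]
51750 = 2^1·25875; (2/56691) = -1 since 56691 mod 8 = 3, so (51750/56691) = (-1)^1·(25875/56691); sign now +1
reciprocity: (25875/56691) = -1·(56691/25875) since 25875 mod 4 = 3, 56691 mod 4 = 3; sign now -1
(56691/25875) = (4941/25875)   [reduce mod 25875]
reciprocity: (4941/25875) = +1·(25875/4941) since 4941 mod 4 = 1, 25875 mod 4 = 3; sign now -1
(25875/4941) = (1170/4941)   [reduce mod 4941]
1170 = 2^1·585; (2/4941) = -1 since 4941 mod 8 = 5, so (1170/4941) = (-1)^1·(585/4941); sign now +1
reciprocity: (585/4941) = +1·(4941/585) since 585 mod 4 = 1, 4941 mod 4 = 1; sign now +1
(4941/585) = (261/585)   [reduce mod 585]
reciprocity: (261/585) = +1·(585/261) since 261 mod 4 = 1, 585 mod 4 = 1; sign now +1
(585/261) = (63/261)   [reduce mod 261]
reciprocity: (63/261) = +1·(261/63) since 63 mod 4 = 3, 261 mod 4 = 1; sign now +1
(261/63) = (9/63)   [reduce mod 63]
reciprocity: (9/63) = +1·(63/9) since 9 mod 4 = 1, 63 mod 4 = 3; sign now +1
(63/9) = (0/9)   [reduce mod 9]
(0/9) = 0   [gcd(a, n) > 1]; final value = 0

0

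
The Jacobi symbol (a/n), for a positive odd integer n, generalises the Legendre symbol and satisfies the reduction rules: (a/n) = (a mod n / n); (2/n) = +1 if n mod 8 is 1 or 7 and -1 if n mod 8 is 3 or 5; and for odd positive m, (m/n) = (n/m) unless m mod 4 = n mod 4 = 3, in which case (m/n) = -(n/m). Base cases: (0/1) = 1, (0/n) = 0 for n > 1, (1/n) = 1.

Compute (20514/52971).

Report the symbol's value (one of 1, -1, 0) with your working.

20514 = 2^1·10257; (2/52971) = -1 since 52971 mod 8 = 3, so (20514/52971) = (-1)^1·(10257/52971); sign now -1
reciprocity: (10257/52971) = +1·(52971/10257) since 10257 mod 4 = 1, 52971 mod 4 = 3; sign now -1
(52971/10257) = (1686/10257)   [reduce mod 10257]
1686 = 2^1·843; (2/10257) = +1 since 10257 mod 8 = 1, so (1686/10257) = (+1)^1·(843/10257); sign now -1
reciprocity: (843/10257) = +1·(10257/843) since 843 mod 4 = 3, 10257 mod 4 = 1; sign now -1
(10257/843) = (141/843)   [reduce mod 843]
reciprocity: (141/843) = +1·(843/141) since 141 mod 4 = 1, 843 mod 4 = 3; sign now -1
(843/141) = (138/141)   [reduce mod 141]
138 = 2^1·69; (2/141) = -1 since 141 mod 8 = 5, so (138/141) = (-1)^1·(69/141); sign now +1
reciprocity: (69/141) = +1·(141/69) since 69 mod 4 = 1, 141 mod 4 = 1; sign now +1
(141/69) = (3/69)   [reduce mod 69]
reciprocity: (3/69) = +1·(69/3) since 3 mod 4 = 3, 69 mod 4 = 1; sign now +1
(69/3) = (0/3)   [reduce mod 3]
(0/3) = 0   [gcd(a, n) > 1]; final value = 0

0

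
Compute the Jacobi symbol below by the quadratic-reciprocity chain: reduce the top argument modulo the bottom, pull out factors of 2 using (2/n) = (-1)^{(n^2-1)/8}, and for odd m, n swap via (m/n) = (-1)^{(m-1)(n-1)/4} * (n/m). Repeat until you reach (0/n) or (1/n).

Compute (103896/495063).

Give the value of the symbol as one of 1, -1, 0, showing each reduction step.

103896 = 2^3·12987; (2/495063) = +1 since 495063 mod 8 = 7, so (103896/495063) = (+1)^3·(12987/495063); sign now +1
reciprocity: (12987/495063) = -1·(495063/12987) since 12987 mod 4 = 3, 495063 mod 4 = 3; sign now -1
(495063/12987) = (1557/12987)   [reduce mod 12987]
reciprocity: (1557/12987) = +1·(12987/1557) since 1557 mod 4 = 1, 12987 mod 4 = 3; sign now -1
(12987/1557) = (531/1557)   [reduce mod 1557]
reciprocity: (531/1557) = +1·(1557/531) since 531 mod 4 = 3, 1557 mod 4 = 1; sign now -1
(1557/531) = (495/531)   [reduce mod 531]
reciprocity: (495/531) = -1·(531/495) since 495 mod 4 = 3, 531 mod 4 = 3; sign now +1
(531/495) = (36/495)   [reduce mod 495]
36 = 2^2·9; (2/495) = +1 since 495 mod 8 = 7, so (36/495) = (+1)^2·(9/495); sign now +1
reciprocity: (9/495) = +1·(495/9) since 9 mod 4 = 1, 495 mod 4 = 3; sign now +1
(495/9) = (0/9)   [reduce mod 9]
(0/9) = 0   [gcd(a, n) > 1]; final value = 0

0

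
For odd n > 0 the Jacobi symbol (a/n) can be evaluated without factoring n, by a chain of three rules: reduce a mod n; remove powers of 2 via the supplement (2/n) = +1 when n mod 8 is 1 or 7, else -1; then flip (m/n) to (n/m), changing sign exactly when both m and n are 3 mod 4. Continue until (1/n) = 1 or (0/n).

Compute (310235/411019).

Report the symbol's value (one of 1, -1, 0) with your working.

1

flip (310235/411019) -> (411019/310235): both odd, 310235 mod 4 = 3, 411019 mod 4 = 3, so the flip contributes -1; sign now -1
(411019/310235): 411019 mod 310235 = 100784, so (411019/310235) = (100784/310235)
factor out 2^4: 100784 = 2^4·6299; with 310235 mod 8 = 3, (2/310235) = -1; sign now -1; continue with (6299/310235)
flip (6299/310235) -> (310235/6299): both odd, 6299 mod 4 = 3, 310235 mod 4 = 3, so the flip contributes -1; sign now +1
(310235/6299): 310235 mod 6299 = 1584, so (310235/6299) = (1584/6299)
factor out 2^4: 1584 = 2^4·99; with 6299 mod 8 = 3, (2/6299) = -1; sign now +1; continue with (99/6299)
flip (99/6299) -> (6299/99): both odd, 99 mod 4 = 3, 6299 mod 4 = 3, so the flip contributes -1; sign now -1
(6299/99): 6299 mod 99 = 62, so (6299/99) = (62/99)
factor out 2^1: 62 = 2^1·31; with 99 mod 8 = 3, (2/99) = -1; sign now +1; continue with (31/99)
flip (31/99) -> (99/31): both odd, 31 mod 4 = 3, 99 mod 4 = 3, so the flip contributes -1; sign now -1
(99/31): 99 mod 31 = 6, so (99/31) = (6/31)
factor out 2^1: 6 = 2^1·3; with 31 mod 8 = 7, (2/31) = +1; sign now -1; continue with (3/31)
flip (3/31) -> (31/3): both odd, 3 mod 4 = 3, 31 mod 4 = 3, so the flip contributes -1; sign now +1
(31/3): 31 mod 3 = 1, so (31/3) = (1/3)
reached (1/3) = 1, so the symbol is +1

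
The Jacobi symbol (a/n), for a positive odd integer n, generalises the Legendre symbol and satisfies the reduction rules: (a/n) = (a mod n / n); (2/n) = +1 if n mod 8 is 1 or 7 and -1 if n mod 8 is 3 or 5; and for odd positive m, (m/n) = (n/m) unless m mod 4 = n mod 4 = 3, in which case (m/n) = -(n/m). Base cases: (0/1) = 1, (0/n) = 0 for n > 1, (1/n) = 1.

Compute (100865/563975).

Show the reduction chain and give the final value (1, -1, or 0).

flip (100865/563975) -> (563975/100865): both odd, 100865 mod 4 = 1, 563975 mod 4 = 3, so the flip contributes +1; sign now +1
(563975/100865): 563975 mod 100865 = 59650, so (563975/100865) = (59650/100865)
factor out 2^1: 59650 = 2^1·29825; with 100865 mod 8 = 1, (2/100865) = +1; sign now +1; continue with (29825/100865)
flip (29825/100865) -> (100865/29825): both odd, 29825 mod 4 = 1, 100865 mod 4 = 1, so the flip contributes +1; sign now +1
(100865/29825): 100865 mod 29825 = 11390, so (100865/29825) = (11390/29825)
factor out 2^1: 11390 = 2^1·5695; with 29825 mod 8 = 1, (2/29825) = +1; sign now +1; continue with (5695/29825)
flip (5695/29825) -> (29825/5695): both odd, 5695 mod 4 = 3, 29825 mod 4 = 1, so the flip contributes +1; sign now +1
(29825/5695): 29825 mod 5695 = 1350, so (29825/5695) = (1350/5695)
factor out 2^1: 1350 = 2^1·675; with 5695 mod 8 = 7, (2/5695) = +1; sign now +1; continue with (675/5695)
flip (675/5695) -> (5695/675): both odd, 675 mod 4 = 3, 5695 mod 4 = 3, so the flip contributes -1; sign now -1
(5695/675): 5695 mod 675 = 295, so (5695/675) = (295/675)
flip (295/675) -> (675/295): both odd, 295 mod 4 = 3, 675 mod 4 = 3, so the flip contributes -1; sign now +1
(675/295): 675 mod 295 = 85, so (675/295) = (85/295)
flip (85/295) -> (295/85): both odd, 85 mod 4 = 1, 295 mod 4 = 3, so the flip contributes +1; sign now +1
(295/85): 295 mod 85 = 40, so (295/85) = (40/85)
factor out 2^3: 40 = 2^3·5; with 85 mod 8 = 5, (2/85) = -1; sign now -1; continue with (5/85)
flip (5/85) -> (85/5): both odd, 5 mod 4 = 1, 85 mod 4 = 1, so the flip contributes +1; sign now -1
(85/5): 85 mod 5 = 0, so (85/5) = (0/5)
reached (0/5); gcd(a, n) > 1, so (0/5) = 0 and the symbol is 0

0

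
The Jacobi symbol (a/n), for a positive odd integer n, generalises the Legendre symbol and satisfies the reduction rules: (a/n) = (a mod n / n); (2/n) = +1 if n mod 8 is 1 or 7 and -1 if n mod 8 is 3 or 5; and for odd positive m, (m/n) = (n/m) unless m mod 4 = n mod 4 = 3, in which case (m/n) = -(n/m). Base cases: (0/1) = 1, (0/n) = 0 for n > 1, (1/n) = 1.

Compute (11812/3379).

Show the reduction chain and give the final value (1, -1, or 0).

-1

(11812/3379): 11812 mod 3379 = 1675, so (11812/3379) = (1675/3379)
flip (1675/3379) -> (3379/1675): both odd, 1675 mod 4 = 3, 3379 mod 4 = 3, so the flip contributes -1; sign now -1
(3379/1675): 3379 mod 1675 = 29, so (3379/1675) = (29/1675)
flip (29/1675) -> (1675/29): both odd, 29 mod 4 = 1, 1675 mod 4 = 3, so the flip contributes +1; sign now -1
(1675/29): 1675 mod 29 = 22, so (1675/29) = (22/29)
factor out 2^1: 22 = 2^1·11; with 29 mod 8 = 5, (2/29) = -1; sign now +1; continue with (11/29)
flip (11/29) -> (29/11): both odd, 11 mod 4 = 3, 29 mod 4 = 1, so the flip contributes +1; sign now +1
(29/11): 29 mod 11 = 7, so (29/11) = (7/11)
flip (7/11) -> (11/7): both odd, 7 mod 4 = 3, 11 mod 4 = 3, so the flip contributes -1; sign now -1
(11/7): 11 mod 7 = 4, so (11/7) = (4/7)
factor out 2^2: 4 = 2^2·1; with 7 mod 8 = 7, (2/7) = +1; sign now -1; continue with (1/7)
reached (1/7) = 1, so the symbol is -1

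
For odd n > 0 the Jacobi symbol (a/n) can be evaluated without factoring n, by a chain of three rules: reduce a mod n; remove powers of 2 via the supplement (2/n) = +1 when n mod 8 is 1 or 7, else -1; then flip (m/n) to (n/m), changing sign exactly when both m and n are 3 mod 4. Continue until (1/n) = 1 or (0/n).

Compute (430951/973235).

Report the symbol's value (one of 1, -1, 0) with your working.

reciprocity: (430951/973235) = -1·(973235/430951) since 430951 mod 4 = 3, 973235 mod 4 = 3; sign now -1
(973235/430951) = (111333/430951)   [reduce mod 430951]
reciprocity: (111333/430951) = +1·(430951/111333) since 111333 mod 4 = 1, 430951 mod 4 = 3; sign now -1
(430951/111333) = (96952/111333)   [reduce mod 111333]
96952 = 2^3·12119; (2/111333) = -1 since 111333 mod 8 = 5, so (96952/111333) = (-1)^3·(12119/111333); sign now +1
reciprocity: (12119/111333) = +1·(111333/12119) since 12119 mod 4 = 3, 111333 mod 4 = 1; sign now +1
(111333/12119) = (2262/12119)   [reduce mod 12119]
2262 = 2^1·1131; (2/12119) = +1 since 12119 mod 8 = 7, so (2262/12119) = (+1)^1·(1131/12119); sign now +1
reciprocity: (1131/12119) = -1·(12119/1131) since 1131 mod 4 = 3, 12119 mod 4 = 3; sign now -1
(12119/1131) = (809/1131)   [reduce mod 1131]
reciprocity: (809/1131) = +1·(1131/809) since 809 mod 4 = 1, 1131 mod 4 = 3; sign now -1
(1131/809) = (322/809)   [reduce mod 809]
322 = 2^1·161; (2/809) = +1 since 809 mod 8 = 1, so (322/809) = (+1)^1·(161/809); sign now -1
reciprocity: (161/809) = +1·(809/161) since 161 mod 4 = 1, 809 mod 4 = 1; sign now -1
(809/161) = (4/161)   [reduce mod 161]
4 = 2^2·1; (2/161) = +1 since 161 mod 8 = 1, so (4/161) = (+1)^2·(1/161); sign now -1
(1/161) = 1; final value = sign = -1

-1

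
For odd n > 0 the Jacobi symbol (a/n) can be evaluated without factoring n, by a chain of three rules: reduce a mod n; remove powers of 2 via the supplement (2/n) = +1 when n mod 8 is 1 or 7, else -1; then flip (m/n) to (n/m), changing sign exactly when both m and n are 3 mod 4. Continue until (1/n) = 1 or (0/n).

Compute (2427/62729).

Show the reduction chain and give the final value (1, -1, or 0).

-1

flip (2427/62729) -> (62729/2427): both odd, 2427 mod 4 = 3, 62729 mod 4 = 1, so the flip contributes +1; sign now +1
(62729/2427): 62729 mod 2427 = 2054, so (62729/2427) = (2054/2427)
factor out 2^1: 2054 = 2^1·1027; with 2427 mod 8 = 3, (2/2427) = -1; sign now -1; continue with (1027/2427)
flip (1027/2427) -> (2427/1027): both odd, 1027 mod 4 = 3, 2427 mod 4 = 3, so the flip contributes -1; sign now +1
(2427/1027): 2427 mod 1027 = 373, so (2427/1027) = (373/1027)
flip (373/1027) -> (1027/373): both odd, 373 mod 4 = 1, 1027 mod 4 = 3, so the flip contributes +1; sign now +1
(1027/373): 1027 mod 373 = 281, so (1027/373) = (281/373)
flip (281/373) -> (373/281): both odd, 281 mod 4 = 1, 373 mod 4 = 1, so the flip contributes +1; sign now +1
(373/281): 373 mod 281 = 92, so (373/281) = (92/281)
factor out 2^2: 92 = 2^2·23; with 281 mod 8 = 1, (2/281) = +1; sign now +1; continue with (23/281)
flip (23/281) -> (281/23): both odd, 23 mod 4 = 3, 281 mod 4 = 1, so the flip contributes +1; sign now +1
(281/23): 281 mod 23 = 5, so (281/23) = (5/23)
flip (5/23) -> (23/5): both odd, 5 mod 4 = 1, 23 mod 4 = 3, so the flip contributes +1; sign now +1
(23/5): 23 mod 5 = 3, so (23/5) = (3/5)
flip (3/5) -> (5/3): both odd, 3 mod 4 = 3, 5 mod 4 = 1, so the flip contributes +1; sign now +1
(5/3): 5 mod 3 = 2, so (5/3) = (2/3)
factor out 2^1: 2 = 2^1·1; with 3 mod 8 = 3, (2/3) = -1; sign now -1; continue with (1/3)
reached (1/3) = 1, so the symbol is -1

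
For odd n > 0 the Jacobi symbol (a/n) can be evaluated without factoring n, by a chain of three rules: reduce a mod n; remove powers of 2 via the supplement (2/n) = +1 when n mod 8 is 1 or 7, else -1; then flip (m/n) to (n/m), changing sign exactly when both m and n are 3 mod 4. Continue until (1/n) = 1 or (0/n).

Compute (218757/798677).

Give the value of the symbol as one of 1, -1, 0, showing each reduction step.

reciprocity: (218757/798677) = +1·(798677/218757) since 218757 mod 4 = 1, 798677 mod 4 = 1; sign now +1
(798677/218757) = (142406/218757)   [reduce mod 218757]
142406 = 2^1·71203; (2/218757) = -1 since 218757 mod 8 = 5, so (142406/218757) = (-1)^1·(71203/218757); sign now -1
reciprocity: (71203/218757) = +1·(218757/71203) since 71203 mod 4 = 3, 218757 mod 4 = 1; sign now -1
(218757/71203) = (5148/71203)   [reduce mod 71203]
5148 = 2^2·1287; (2/71203) = -1 since 71203 mod 8 = 3, so (5148/71203) = (-1)^2·(1287/71203); sign now -1
reciprocity: (1287/71203) = -1·(71203/1287) since 1287 mod 4 = 3, 71203 mod 4 = 3; sign now +1
(71203/1287) = (418/1287)   [reduce mod 1287]
418 = 2^1·209; (2/1287) = +1 since 1287 mod 8 = 7, so (418/1287) = (+1)^1·(209/1287); sign now +1
reciprocity: (209/1287) = +1·(1287/209) since 209 mod 4 = 1, 1287 mod 4 = 3; sign now +1
(1287/209) = (33/209)   [reduce mod 209]
reciprocity: (33/209) = +1·(209/33) since 33 mod 4 = 1, 209 mod 4 = 1; sign now +1
(209/33) = (11/33)   [reduce mod 33]
reciprocity: (11/33) = +1·(33/11) since 11 mod 4 = 3, 33 mod 4 = 1; sign now +1
(33/11) = (0/11)   [reduce mod 11]
(0/11) = 0   [gcd(a, n) > 1]; final value = 0

0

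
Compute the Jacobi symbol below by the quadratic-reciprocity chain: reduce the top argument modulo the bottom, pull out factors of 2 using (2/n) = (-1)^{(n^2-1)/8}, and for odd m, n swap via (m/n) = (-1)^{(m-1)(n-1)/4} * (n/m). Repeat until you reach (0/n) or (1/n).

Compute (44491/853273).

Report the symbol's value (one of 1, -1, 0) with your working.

1

flip (44491/853273) -> (853273/44491): both odd, 44491 mod 4 = 3, 853273 mod 4 = 1, so the flip contributes +1; sign now +1
(853273/44491): 853273 mod 44491 = 7944, so (853273/44491) = (7944/44491)
factor out 2^3: 7944 = 2^3·993; with 44491 mod 8 = 3, (2/44491) = -1; sign now -1; continue with (993/44491)
flip (993/44491) -> (44491/993): both odd, 993 mod 4 = 1, 44491 mod 4 = 3, so the flip contributes +1; sign now -1
(44491/993): 44491 mod 993 = 799, so (44491/993) = (799/993)
flip (799/993) -> (993/799): both odd, 799 mod 4 = 3, 993 mod 4 = 1, so the flip contributes +1; sign now -1
(993/799): 993 mod 799 = 194, so (993/799) = (194/799)
factor out 2^1: 194 = 2^1·97; with 799 mod 8 = 7, (2/799) = +1; sign now -1; continue with (97/799)
flip (97/799) -> (799/97): both odd, 97 mod 4 = 1, 799 mod 4 = 3, so the flip contributes +1; sign now -1
(799/97): 799 mod 97 = 23, so (799/97) = (23/97)
flip (23/97) -> (97/23): both odd, 23 mod 4 = 3, 97 mod 4 = 1, so the flip contributes +1; sign now -1
(97/23): 97 mod 23 = 5, so (97/23) = (5/23)
flip (5/23) -> (23/5): both odd, 5 mod 4 = 1, 23 mod 4 = 3, so the flip contributes +1; sign now -1
(23/5): 23 mod 5 = 3, so (23/5) = (3/5)
flip (3/5) -> (5/3): both odd, 3 mod 4 = 3, 5 mod 4 = 1, so the flip contributes +1; sign now -1
(5/3): 5 mod 3 = 2, so (5/3) = (2/3)
factor out 2^1: 2 = 2^1·1; with 3 mod 8 = 3, (2/3) = -1; sign now +1; continue with (1/3)
reached (1/3) = 1, so the symbol is +1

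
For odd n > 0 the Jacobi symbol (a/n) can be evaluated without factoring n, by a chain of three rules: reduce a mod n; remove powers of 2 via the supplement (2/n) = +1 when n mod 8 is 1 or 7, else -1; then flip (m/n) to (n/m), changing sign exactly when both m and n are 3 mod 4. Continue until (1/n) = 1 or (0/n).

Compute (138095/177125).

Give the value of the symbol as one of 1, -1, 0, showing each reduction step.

flip (138095/177125) -> (177125/138095): both odd, 138095 mod 4 = 3, 177125 mod 4 = 1, so the flip contributes +1; sign now +1
(177125/138095): 177125 mod 138095 = 39030, so (177125/138095) = (39030/138095)
factor out 2^1: 39030 = 2^1·19515; with 138095 mod 8 = 7, (2/138095) = +1; sign now +1; continue with (19515/138095)
flip (19515/138095) -> (138095/19515): both odd, 19515 mod 4 = 3, 138095 mod 4 = 3, so the flip contributes -1; sign now -1
(138095/19515): 138095 mod 19515 = 1490, so (138095/19515) = (1490/19515)
factor out 2^1: 1490 = 2^1·745; with 19515 mod 8 = 3, (2/19515) = -1; sign now +1; continue with (745/19515)
flip (745/19515) -> (19515/745): both odd, 745 mod 4 = 1, 19515 mod 4 = 3, so the flip contributes +1; sign now +1
(19515/745): 19515 mod 745 = 145, so (19515/745) = (145/745)
flip (145/745) -> (745/145): both odd, 145 mod 4 = 1, 745 mod 4 = 1, so the flip contributes +1; sign now +1
(745/145): 745 mod 145 = 20, so (745/145) = (20/145)
factor out 2^2: 20 = 2^2·5; with 145 mod 8 = 1, (2/145) = +1; sign now +1; continue with (5/145)
flip (5/145) -> (145/5): both odd, 5 mod 4 = 1, 145 mod 4 = 1, so the flip contributes +1; sign now +1
(145/5): 145 mod 5 = 0, so (145/5) = (0/5)
reached (0/5); gcd(a, n) > 1, so (0/5) = 0 and the symbol is 0

0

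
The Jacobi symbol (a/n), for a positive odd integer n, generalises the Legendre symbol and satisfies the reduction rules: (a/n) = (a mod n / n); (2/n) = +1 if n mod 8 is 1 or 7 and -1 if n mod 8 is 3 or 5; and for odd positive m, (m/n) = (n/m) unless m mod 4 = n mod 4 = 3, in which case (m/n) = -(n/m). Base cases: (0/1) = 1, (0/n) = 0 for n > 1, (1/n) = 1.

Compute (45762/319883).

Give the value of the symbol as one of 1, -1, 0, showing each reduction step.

factor out 2^1: 45762 = 2^1·22881; with 319883 mod 8 = 3, (2/319883) = -1; sign now -1; continue with (22881/319883)
flip (22881/319883) -> (319883/22881): both odd, 22881 mod 4 = 1, 319883 mod 4 = 3, so the flip contributes +1; sign now -1
(319883/22881): 319883 mod 22881 = 22430, so (319883/22881) = (22430/22881)
factor out 2^1: 22430 = 2^1·11215; with 22881 mod 8 = 1, (2/22881) = +1; sign now -1; continue with (11215/22881)
flip (11215/22881) -> (22881/11215): both odd, 11215 mod 4 = 3, 22881 mod 4 = 1, so the flip contributes +1; sign now -1
(22881/11215): 22881 mod 11215 = 451, so (22881/11215) = (451/11215)
flip (451/11215) -> (11215/451): both odd, 451 mod 4 = 3, 11215 mod 4 = 3, so the flip contributes -1; sign now +1
(11215/451): 11215 mod 451 = 391, so (11215/451) = (391/451)
flip (391/451) -> (451/391): both odd, 391 mod 4 = 3, 451 mod 4 = 3, so the flip contributes -1; sign now -1
(451/391): 451 mod 391 = 60, so (451/391) = (60/391)
factor out 2^2: 60 = 2^2·15; with 391 mod 8 = 7, (2/391) = +1; sign now -1; continue with (15/391)
flip (15/391) -> (391/15): both odd, 15 mod 4 = 3, 391 mod 4 = 3, so the flip contributes -1; sign now +1
(391/15): 391 mod 15 = 1, so (391/15) = (1/15)
reached (1/15) = 1, so the symbol is +1

1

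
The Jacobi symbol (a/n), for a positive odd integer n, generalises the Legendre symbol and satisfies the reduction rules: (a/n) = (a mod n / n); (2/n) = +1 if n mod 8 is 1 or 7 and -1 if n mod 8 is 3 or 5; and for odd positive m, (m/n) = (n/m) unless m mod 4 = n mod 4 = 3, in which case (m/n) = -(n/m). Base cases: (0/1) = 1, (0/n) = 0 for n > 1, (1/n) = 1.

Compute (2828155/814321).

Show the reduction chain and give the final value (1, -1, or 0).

1

(2828155/814321) = (385192/814321)   [reduce mod 814321]
385192 = 2^3·48149; (2/814321) = +1 since 814321 mod 8 = 1, so (385192/814321) = (+1)^3·(48149/814321); sign now +1
reciprocity: (48149/814321) = +1·(814321/48149) since 48149 mod 4 = 1, 814321 mod 4 = 1; sign now +1
(814321/48149) = (43937/48149)   [reduce mod 48149]
reciprocity: (43937/48149) = +1·(48149/43937) since 43937 mod 4 = 1, 48149 mod 4 = 1; sign now +1
(48149/43937) = (4212/43937)   [reduce mod 43937]
4212 = 2^2·1053; (2/43937) = +1 since 43937 mod 8 = 1, so (4212/43937) = (+1)^2·(1053/43937); sign now +1
reciprocity: (1053/43937) = +1·(43937/1053) since 1053 mod 4 = 1, 43937 mod 4 = 1; sign now +1
(43937/1053) = (764/1053)   [reduce mod 1053]
764 = 2^2·191; (2/1053) = -1 since 1053 mod 8 = 5, so (764/1053) = (-1)^2·(191/1053); sign now +1
reciprocity: (191/1053) = +1·(1053/191) since 191 mod 4 = 3, 1053 mod 4 = 1; sign now +1
(1053/191) = (98/191)   [reduce mod 191]
98 = 2^1·49; (2/191) = +1 since 191 mod 8 = 7, so (98/191) = (+1)^1·(49/191); sign now +1
reciprocity: (49/191) = +1·(191/49) since 49 mod 4 = 1, 191 mod 4 = 3; sign now +1
(191/49) = (44/49)   [reduce mod 49]
44 = 2^2·11; (2/49) = +1 since 49 mod 8 = 1, so (44/49) = (+1)^2·(11/49); sign now +1
reciprocity: (11/49) = +1·(49/11) since 11 mod 4 = 3, 49 mod 4 = 1; sign now +1
(49/11) = (5/11)   [reduce mod 11]
reciprocity: (5/11) = +1·(11/5) since 5 mod 4 = 1, 11 mod 4 = 3; sign now +1
(11/5) = (1/5)   [reduce mod 5]
(1/5) = 1; final value = sign = +1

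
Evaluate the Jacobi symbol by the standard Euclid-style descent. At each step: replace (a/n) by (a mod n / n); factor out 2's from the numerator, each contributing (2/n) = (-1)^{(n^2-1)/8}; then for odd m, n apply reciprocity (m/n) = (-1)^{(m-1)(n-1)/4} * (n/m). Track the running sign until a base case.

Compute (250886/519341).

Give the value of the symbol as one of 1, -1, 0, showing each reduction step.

-1

250886 = 2^1·125443; (2/519341) = -1 since 519341 mod 8 = 5, so (250886/519341) = (-1)^1·(125443/519341); sign now -1
reciprocity: (125443/519341) = +1·(519341/125443) since 125443 mod 4 = 3, 519341 mod 4 = 1; sign now -1
(519341/125443) = (17569/125443)   [reduce mod 125443]
reciprocity: (17569/125443) = +1·(125443/17569) since 17569 mod 4 = 1, 125443 mod 4 = 3; sign now -1
(125443/17569) = (2460/17569)   [reduce mod 17569]
2460 = 2^2·615; (2/17569) = +1 since 17569 mod 8 = 1, so (2460/17569) = (+1)^2·(615/17569); sign now -1
reciprocity: (615/17569) = +1·(17569/615) since 615 mod 4 = 3, 17569 mod 4 = 1; sign now -1
(17569/615) = (349/615)   [reduce mod 615]
reciprocity: (349/615) = +1·(615/349) since 349 mod 4 = 1, 615 mod 4 = 3; sign now -1
(615/349) = (266/349)   [reduce mod 349]
266 = 2^1·133; (2/349) = -1 since 349 mod 8 = 5, so (266/349) = (-1)^1·(133/349); sign now +1
reciprocity: (133/349) = +1·(349/133) since 133 mod 4 = 1, 349 mod 4 = 1; sign now +1
(349/133) = (83/133)   [reduce mod 133]
reciprocity: (83/133) = +1·(133/83) since 83 mod 4 = 3, 133 mod 4 = 1; sign now +1
(133/83) = (50/83)   [reduce mod 83]
50 = 2^1·25; (2/83) = -1 since 83 mod 8 = 3, so (50/83) = (-1)^1·(25/83); sign now -1
reciprocity: (25/83) = +1·(83/25) since 25 mod 4 = 1, 83 mod 4 = 3; sign now -1
(83/25) = (8/25)   [reduce mod 25]
8 = 2^3·1; (2/25) = +1 since 25 mod 8 = 1, so (8/25) = (+1)^3·(1/25); sign now -1
(1/25) = 1; final value = sign = -1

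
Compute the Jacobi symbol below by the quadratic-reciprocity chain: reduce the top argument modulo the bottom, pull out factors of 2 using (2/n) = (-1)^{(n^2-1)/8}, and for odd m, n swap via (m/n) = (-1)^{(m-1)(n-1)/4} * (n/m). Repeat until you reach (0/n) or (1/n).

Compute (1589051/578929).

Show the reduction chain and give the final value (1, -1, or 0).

(1589051/578929) = (431193/578929)   [reduce mod 578929]
reciprocity: (431193/578929) = +1·(578929/431193) since 431193 mod 4 = 1, 578929 mod 4 = 1; sign now +1
(578929/431193) = (147736/431193)   [reduce mod 431193]
147736 = 2^3·18467; (2/431193) = +1 since 431193 mod 8 = 1, so (147736/431193) = (+1)^3·(18467/431193); sign now +1
reciprocity: (18467/431193) = +1·(431193/18467) since 18467 mod 4 = 3, 431193 mod 4 = 1; sign now +1
(431193/18467) = (6452/18467)   [reduce mod 18467]
6452 = 2^2·1613; (2/18467) = -1 since 18467 mod 8 = 3, so (6452/18467) = (-1)^2·(1613/18467); sign now +1
reciprocity: (1613/18467) = +1·(18467/1613) since 1613 mod 4 = 1, 18467 mod 4 = 3; sign now +1
(18467/1613) = (724/1613)   [reduce mod 1613]
724 = 2^2·181; (2/1613) = -1 since 1613 mod 8 = 5, so (724/1613) = (-1)^2·(181/1613); sign now +1
reciprocity: (181/1613) = +1·(1613/181) since 181 mod 4 = 1, 1613 mod 4 = 1; sign now +1
(1613/181) = (165/181)   [reduce mod 181]
reciprocity: (165/181) = +1·(181/165) since 165 mod 4 = 1, 181 mod 4 = 1; sign now +1
(181/165) = (16/165)   [reduce mod 165]
16 = 2^4·1; (2/165) = -1 since 165 mod 8 = 5, so (16/165) = (-1)^4·(1/165); sign now +1
(1/165) = 1; final value = sign = +1

1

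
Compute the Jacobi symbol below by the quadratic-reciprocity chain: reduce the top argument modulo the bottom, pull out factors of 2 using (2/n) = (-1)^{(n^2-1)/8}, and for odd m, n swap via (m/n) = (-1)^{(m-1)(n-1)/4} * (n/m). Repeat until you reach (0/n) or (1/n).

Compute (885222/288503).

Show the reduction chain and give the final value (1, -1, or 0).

(885222/288503): 885222 mod 288503 = 19713, so (885222/288503) = (19713/288503)
flip (19713/288503) -> (288503/19713): both odd, 19713 mod 4 = 1, 288503 mod 4 = 3, so the flip contributes +1; sign now +1
(288503/19713): 288503 mod 19713 = 12521, so (288503/19713) = (12521/19713)
flip (12521/19713) -> (19713/12521): both odd, 12521 mod 4 = 1, 19713 mod 4 = 1, so the flip contributes +1; sign now +1
(19713/12521): 19713 mod 12521 = 7192, so (19713/12521) = (7192/12521)
factor out 2^3: 7192 = 2^3·899; with 12521 mod 8 = 1, (2/12521) = +1; sign now +1; continue with (899/12521)
flip (899/12521) -> (12521/899): both odd, 899 mod 4 = 3, 12521 mod 4 = 1, so the flip contributes +1; sign now +1
(12521/899): 12521 mod 899 = 834, so (12521/899) = (834/899)
factor out 2^1: 834 = 2^1·417; with 899 mod 8 = 3, (2/899) = -1; sign now -1; continue with (417/899)
flip (417/899) -> (899/417): both odd, 417 mod 4 = 1, 899 mod 4 = 3, so the flip contributes +1; sign now -1
(899/417): 899 mod 417 = 65, so (899/417) = (65/417)
flip (65/417) -> (417/65): both odd, 65 mod 4 = 1, 417 mod 4 = 1, so the flip contributes +1; sign now -1
(417/65): 417 mod 65 = 27, so (417/65) = (27/65)
flip (27/65) -> (65/27): both odd, 27 mod 4 = 3, 65 mod 4 = 1, so the flip contributes +1; sign now -1
(65/27): 65 mod 27 = 11, so (65/27) = (11/27)
flip (11/27) -> (27/11): both odd, 11 mod 4 = 3, 27 mod 4 = 3, so the flip contributes -1; sign now +1
(27/11): 27 mod 11 = 5, so (27/11) = (5/11)
flip (5/11) -> (11/5): both odd, 5 mod 4 = 1, 11 mod 4 = 3, so the flip contributes +1; sign now +1
(11/5): 11 mod 5 = 1, so (11/5) = (1/5)
reached (1/5) = 1, so the symbol is +1

1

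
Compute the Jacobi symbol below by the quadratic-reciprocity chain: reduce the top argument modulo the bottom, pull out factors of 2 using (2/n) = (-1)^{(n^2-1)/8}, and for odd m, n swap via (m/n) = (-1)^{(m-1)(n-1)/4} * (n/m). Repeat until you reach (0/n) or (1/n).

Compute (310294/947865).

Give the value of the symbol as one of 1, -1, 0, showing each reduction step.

factor out 2^1: 310294 = 2^1·155147; with 947865 mod 8 = 1, (2/947865) = +1; sign now +1; continue with (155147/947865)
flip (155147/947865) -> (947865/155147): both odd, 155147 mod 4 = 3, 947865 mod 4 = 1, so the flip contributes +1; sign now +1
(947865/155147): 947865 mod 155147 = 16983, so (947865/155147) = (16983/155147)
flip (16983/155147) -> (155147/16983): both odd, 16983 mod 4 = 3, 155147 mod 4 = 3, so the flip contributes -1; sign now -1
(155147/16983): 155147 mod 16983 = 2300, so (155147/16983) = (2300/16983)
factor out 2^2: 2300 = 2^2·575; with 16983 mod 8 = 7, (2/16983) = +1; sign now -1; continue with (575/16983)
flip (575/16983) -> (16983/575): both odd, 575 mod 4 = 3, 16983 mod 4 = 3, so the flip contributes -1; sign now +1
(16983/575): 16983 mod 575 = 308, so (16983/575) = (308/575)
factor out 2^2: 308 = 2^2·77; with 575 mod 8 = 7, (2/575) = +1; sign now +1; continue with (77/575)
flip (77/575) -> (575/77): both odd, 77 mod 4 = 1, 575 mod 4 = 3, so the flip contributes +1; sign now +1
(575/77): 575 mod 77 = 36, so (575/77) = (36/77)
factor out 2^2: 36 = 2^2·9; with 77 mod 8 = 5, (2/77) = -1; sign now +1; continue with (9/77)
flip (9/77) -> (77/9): both odd, 9 mod 4 = 1, 77 mod 4 = 1, so the flip contributes +1; sign now +1
(77/9): 77 mod 9 = 5, so (77/9) = (5/9)
flip (5/9) -> (9/5): both odd, 5 mod 4 = 1, 9 mod 4 = 1, so the flip contributes +1; sign now +1
(9/5): 9 mod 5 = 4, so (9/5) = (4/5)
factor out 2^2: 4 = 2^2·1; with 5 mod 8 = 5, (2/5) = -1; sign now +1; continue with (1/5)
reached (1/5) = 1, so the symbol is +1

1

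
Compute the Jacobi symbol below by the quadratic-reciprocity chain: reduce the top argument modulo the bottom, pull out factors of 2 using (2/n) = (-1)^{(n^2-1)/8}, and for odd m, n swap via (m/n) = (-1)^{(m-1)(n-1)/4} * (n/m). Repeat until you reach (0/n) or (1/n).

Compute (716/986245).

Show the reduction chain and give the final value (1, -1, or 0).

-1

factor out 2^2: 716 = 2^2·179; with 986245 mod 8 = 5, (2/986245) = -1; sign now +1; continue with (179/986245)
flip (179/986245) -> (986245/179): both odd, 179 mod 4 = 3, 986245 mod 4 = 1, so the flip contributes +1; sign now +1
(986245/179): 986245 mod 179 = 134, so (986245/179) = (134/179)
factor out 2^1: 134 = 2^1·67; with 179 mod 8 = 3, (2/179) = -1; sign now -1; continue with (67/179)
flip (67/179) -> (179/67): both odd, 67 mod 4 = 3, 179 mod 4 = 3, so the flip contributes -1; sign now +1
(179/67): 179 mod 67 = 45, so (179/67) = (45/67)
flip (45/67) -> (67/45): both odd, 45 mod 4 = 1, 67 mod 4 = 3, so the flip contributes +1; sign now +1
(67/45): 67 mod 45 = 22, so (67/45) = (22/45)
factor out 2^1: 22 = 2^1·11; with 45 mod 8 = 5, (2/45) = -1; sign now -1; continue with (11/45)
flip (11/45) -> (45/11): both odd, 11 mod 4 = 3, 45 mod 4 = 1, so the flip contributes +1; sign now -1
(45/11): 45 mod 11 = 1, so (45/11) = (1/11)
reached (1/11) = 1, so the symbol is -1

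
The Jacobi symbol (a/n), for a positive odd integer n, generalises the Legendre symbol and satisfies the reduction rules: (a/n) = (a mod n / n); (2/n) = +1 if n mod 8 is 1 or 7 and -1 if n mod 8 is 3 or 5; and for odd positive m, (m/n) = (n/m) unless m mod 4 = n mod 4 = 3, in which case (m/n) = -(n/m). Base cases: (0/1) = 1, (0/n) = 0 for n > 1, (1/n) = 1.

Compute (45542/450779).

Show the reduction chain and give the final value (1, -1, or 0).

0

factor out 2^1: 45542 = 2^1·22771; with 450779 mod 8 = 3, (2/450779) = -1; sign now -1; continue with (22771/450779)
flip (22771/450779) -> (450779/22771): both odd, 22771 mod 4 = 3, 450779 mod 4 = 3, so the flip contributes -1; sign now +1
(450779/22771): 450779 mod 22771 = 18130, so (450779/22771) = (18130/22771)
factor out 2^1: 18130 = 2^1·9065; with 22771 mod 8 = 3, (2/22771) = -1; sign now -1; continue with (9065/22771)
flip (9065/22771) -> (22771/9065): both odd, 9065 mod 4 = 1, 22771 mod 4 = 3, so the flip contributes +1; sign now -1
(22771/9065): 22771 mod 9065 = 4641, so (22771/9065) = (4641/9065)
flip (4641/9065) -> (9065/4641): both odd, 4641 mod 4 = 1, 9065 mod 4 = 1, so the flip contributes +1; sign now -1
(9065/4641): 9065 mod 4641 = 4424, so (9065/4641) = (4424/4641)
factor out 2^3: 4424 = 2^3·553; with 4641 mod 8 = 1, (2/4641) = +1; sign now -1; continue with (553/4641)
flip (553/4641) -> (4641/553): both odd, 553 mod 4 = 1, 4641 mod 4 = 1, so the flip contributes +1; sign now -1
(4641/553): 4641 mod 553 = 217, so (4641/553) = (217/553)
flip (217/553) -> (553/217): both odd, 217 mod 4 = 1, 553 mod 4 = 1, so the flip contributes +1; sign now -1
(553/217): 553 mod 217 = 119, so (553/217) = (119/217)
flip (119/217) -> (217/119): both odd, 119 mod 4 = 3, 217 mod 4 = 1, so the flip contributes +1; sign now -1
(217/119): 217 mod 119 = 98, so (217/119) = (98/119)
factor out 2^1: 98 = 2^1·49; with 119 mod 8 = 7, (2/119) = +1; sign now -1; continue with (49/119)
flip (49/119) -> (119/49): both odd, 49 mod 4 = 1, 119 mod 4 = 3, so the flip contributes +1; sign now -1
(119/49): 119 mod 49 = 21, so (119/49) = (21/49)
flip (21/49) -> (49/21): both odd, 21 mod 4 = 1, 49 mod 4 = 1, so the flip contributes +1; sign now -1
(49/21): 49 mod 21 = 7, so (49/21) = (7/21)
flip (7/21) -> (21/7): both odd, 7 mod 4 = 3, 21 mod 4 = 1, so the flip contributes +1; sign now -1
(21/7): 21 mod 7 = 0, so (21/7) = (0/7)
reached (0/7); gcd(a, n) > 1, so (0/7) = 0 and the symbol is 0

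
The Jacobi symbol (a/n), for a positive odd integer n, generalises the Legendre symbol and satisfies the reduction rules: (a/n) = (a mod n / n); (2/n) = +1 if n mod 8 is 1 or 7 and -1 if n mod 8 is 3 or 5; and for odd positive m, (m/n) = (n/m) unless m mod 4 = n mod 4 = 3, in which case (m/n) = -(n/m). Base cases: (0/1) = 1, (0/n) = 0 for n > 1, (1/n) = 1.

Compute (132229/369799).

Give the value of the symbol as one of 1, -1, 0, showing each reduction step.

-1

reciprocity: (132229/369799) = +1·(369799/132229) since 132229 mod 4 = 1, 369799 mod 4 = 3; sign now +1
(369799/132229) = (105341/132229)   [reduce mod 132229]
reciprocity: (105341/132229) = +1·(132229/105341) since 105341 mod 4 = 1, 132229 mod 4 = 1; sign now +1
(132229/105341) = (26888/105341)   [reduce mod 105341]
26888 = 2^3·3361; (2/105341) = -1 since 105341 mod 8 = 5, so (26888/105341) = (-1)^3·(3361/105341); sign now -1
reciprocity: (3361/105341) = +1·(105341/3361) since 3361 mod 4 = 1, 105341 mod 4 = 1; sign now -1
(105341/3361) = (1150/3361)   [reduce mod 3361]
1150 = 2^1·575; (2/3361) = +1 since 3361 mod 8 = 1, so (1150/3361) = (+1)^1·(575/3361); sign now -1
reciprocity: (575/3361) = +1·(3361/575) since 575 mod 4 = 3, 3361 mod 4 = 1; sign now -1
(3361/575) = (486/575)   [reduce mod 575]
486 = 2^1·243; (2/575) = +1 since 575 mod 8 = 7, so (486/575) = (+1)^1·(243/575); sign now -1
reciprocity: (243/575) = -1·(575/243) since 243 mod 4 = 3, 575 mod 4 = 3; sign now +1
(575/243) = (89/243)   [reduce mod 243]
reciprocity: (89/243) = +1·(243/89) since 89 mod 4 = 1, 243 mod 4 = 3; sign now +1
(243/89) = (65/89)   [reduce mod 89]
reciprocity: (65/89) = +1·(89/65) since 65 mod 4 = 1, 89 mod 4 = 1; sign now +1
(89/65) = (24/65)   [reduce mod 65]
24 = 2^3·3; (2/65) = +1 since 65 mod 8 = 1, so (24/65) = (+1)^3·(3/65); sign now +1
reciprocity: (3/65) = +1·(65/3) since 3 mod 4 = 3, 65 mod 4 = 1; sign now +1
(65/3) = (2/3)   [reduce mod 3]
2 = 2^1·1; (2/3) = -1 since 3 mod 8 = 3, so (2/3) = (-1)^1·(1/3); sign now -1
(1/3) = 1; final value = sign = -1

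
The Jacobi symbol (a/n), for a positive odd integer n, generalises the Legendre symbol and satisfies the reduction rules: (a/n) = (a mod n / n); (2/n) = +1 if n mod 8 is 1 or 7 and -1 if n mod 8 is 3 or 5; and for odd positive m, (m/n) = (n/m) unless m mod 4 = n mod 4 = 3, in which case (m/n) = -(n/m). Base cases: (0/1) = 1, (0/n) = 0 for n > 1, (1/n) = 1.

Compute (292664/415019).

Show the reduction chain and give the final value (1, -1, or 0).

1

292664 = 2^3·36583; (2/415019) = -1 since 415019 mod 8 = 3, so (292664/415019) = (-1)^3·(36583/415019); sign now -1
reciprocity: (36583/415019) = -1·(415019/36583) since 36583 mod 4 = 3, 415019 mod 4 = 3; sign now +1
(415019/36583) = (12606/36583)   [reduce mod 36583]
12606 = 2^1·6303; (2/36583) = +1 since 36583 mod 8 = 7, so (12606/36583) = (+1)^1·(6303/36583); sign now +1
reciprocity: (6303/36583) = -1·(36583/6303) since 6303 mod 4 = 3, 36583 mod 4 = 3; sign now -1
(36583/6303) = (5068/6303)   [reduce mod 6303]
5068 = 2^2·1267; (2/6303) = +1 since 6303 mod 8 = 7, so (5068/6303) = (+1)^2·(1267/6303); sign now -1
reciprocity: (1267/6303) = -1·(6303/1267) since 1267 mod 4 = 3, 6303 mod 4 = 3; sign now +1
(6303/1267) = (1235/1267)   [reduce mod 1267]
reciprocity: (1235/1267) = -1·(1267/1235) since 1235 mod 4 = 3, 1267 mod 4 = 3; sign now -1
(1267/1235) = (32/1235)   [reduce mod 1235]
32 = 2^5·1; (2/1235) = -1 since 1235 mod 8 = 3, so (32/1235) = (-1)^5·(1/1235); sign now +1
(1/1235) = 1; final value = sign = +1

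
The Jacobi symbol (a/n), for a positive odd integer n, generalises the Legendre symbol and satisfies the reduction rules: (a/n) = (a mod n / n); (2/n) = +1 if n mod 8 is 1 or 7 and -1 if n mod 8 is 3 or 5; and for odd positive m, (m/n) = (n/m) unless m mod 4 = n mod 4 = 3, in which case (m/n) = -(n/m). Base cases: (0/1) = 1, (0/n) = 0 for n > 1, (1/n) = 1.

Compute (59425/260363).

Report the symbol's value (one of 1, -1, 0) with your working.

1

reciprocity: (59425/260363) = +1·(260363/59425) since 59425 mod 4 = 1, 260363 mod 4 = 3; sign now +1
(260363/59425) = (22663/59425)   [reduce mod 59425]
reciprocity: (22663/59425) = +1·(59425/22663) since 22663 mod 4 = 3, 59425 mod 4 = 1; sign now +1
(59425/22663) = (14099/22663)   [reduce mod 22663]
reciprocity: (14099/22663) = -1·(22663/14099) since 14099 mod 4 = 3, 22663 mod 4 = 3; sign now -1
(22663/14099) = (8564/14099)   [reduce mod 14099]
8564 = 2^2·2141; (2/14099) = -1 since 14099 mod 8 = 3, so (8564/14099) = (-1)^2·(2141/14099); sign now -1
reciprocity: (2141/14099) = +1·(14099/2141) since 2141 mod 4 = 1, 14099 mod 4 = 3; sign now -1
(14099/2141) = (1253/2141)   [reduce mod 2141]
reciprocity: (1253/2141) = +1·(2141/1253) since 1253 mod 4 = 1, 2141 mod 4 = 1; sign now -1
(2141/1253) = (888/1253)   [reduce mod 1253]
888 = 2^3·111; (2/1253) = -1 since 1253 mod 8 = 5, so (888/1253) = (-1)^3·(111/1253); sign now +1
reciprocity: (111/1253) = +1·(1253/111) since 111 mod 4 = 3, 1253 mod 4 = 1; sign now +1
(1253/111) = (32/111)   [reduce mod 111]
32 = 2^5·1; (2/111) = +1 since 111 mod 8 = 7, so (32/111) = (+1)^5·(1/111); sign now +1
(1/111) = 1; final value = sign = +1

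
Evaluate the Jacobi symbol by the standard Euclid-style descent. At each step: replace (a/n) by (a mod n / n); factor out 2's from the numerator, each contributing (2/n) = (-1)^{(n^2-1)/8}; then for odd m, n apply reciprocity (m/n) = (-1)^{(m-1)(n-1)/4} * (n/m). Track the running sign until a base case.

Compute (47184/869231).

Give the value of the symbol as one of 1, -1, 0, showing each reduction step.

factor out 2^4: 47184 = 2^4·2949; with 869231 mod 8 = 7, (2/869231) = +1; sign now +1; continue with (2949/869231)
flip (2949/869231) -> (869231/2949): both odd, 2949 mod 4 = 1, 869231 mod 4 = 3, so the flip contributes +1; sign now +1
(869231/2949): 869231 mod 2949 = 2225, so (869231/2949) = (2225/2949)
flip (2225/2949) -> (2949/2225): both odd, 2225 mod 4 = 1, 2949 mod 4 = 1, so the flip contributes +1; sign now +1
(2949/2225): 2949 mod 2225 = 724, so (2949/2225) = (724/2225)
factor out 2^2: 724 = 2^2·181; with 2225 mod 8 = 1, (2/2225) = +1; sign now +1; continue with (181/2225)
flip (181/2225) -> (2225/181): both odd, 181 mod 4 = 1, 2225 mod 4 = 1, so the flip contributes +1; sign now +1
(2225/181): 2225 mod 181 = 53, so (2225/181) = (53/181)
flip (53/181) -> (181/53): both odd, 53 mod 4 = 1, 181 mod 4 = 1, so the flip contributes +1; sign now +1
(181/53): 181 mod 53 = 22, so (181/53) = (22/53)
factor out 2^1: 22 = 2^1·11; with 53 mod 8 = 5, (2/53) = -1; sign now -1; continue with (11/53)
flip (11/53) -> (53/11): both odd, 11 mod 4 = 3, 53 mod 4 = 1, so the flip contributes +1; sign now -1
(53/11): 53 mod 11 = 9, so (53/11) = (9/11)
flip (9/11) -> (11/9): both odd, 9 mod 4 = 1, 11 mod 4 = 3, so the flip contributes +1; sign now -1
(11/9): 11 mod 9 = 2, so (11/9) = (2/9)
factor out 2^1: 2 = 2^1·1; with 9 mod 8 = 1, (2/9) = +1; sign now -1; continue with (1/9)
reached (1/9) = 1, so the symbol is -1

-1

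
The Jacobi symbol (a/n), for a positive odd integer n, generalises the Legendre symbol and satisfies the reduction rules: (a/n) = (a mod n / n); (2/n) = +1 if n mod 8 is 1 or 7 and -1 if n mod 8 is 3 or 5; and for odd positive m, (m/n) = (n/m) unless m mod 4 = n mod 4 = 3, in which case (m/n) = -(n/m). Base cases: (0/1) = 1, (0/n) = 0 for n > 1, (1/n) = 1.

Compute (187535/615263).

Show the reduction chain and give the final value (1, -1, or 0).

flip (187535/615263) -> (615263/187535): both odd, 187535 mod 4 = 3, 615263 mod 4 = 3, so the flip contributes -1; sign now -1
(615263/187535): 615263 mod 187535 = 52658, so (615263/187535) = (52658/187535)
factor out 2^1: 52658 = 2^1·26329; with 187535 mod 8 = 7, (2/187535) = +1; sign now -1; continue with (26329/187535)
flip (26329/187535) -> (187535/26329): both odd, 26329 mod 4 = 1, 187535 mod 4 = 3, so the flip contributes +1; sign now -1
(187535/26329): 187535 mod 26329 = 3232, so (187535/26329) = (3232/26329)
factor out 2^5: 3232 = 2^5·101; with 26329 mod 8 = 1, (2/26329) = +1; sign now -1; continue with (101/26329)
flip (101/26329) -> (26329/101): both odd, 101 mod 4 = 1, 26329 mod 4 = 1, so the flip contributes +1; sign now -1
(26329/101): 26329 mod 101 = 69, so (26329/101) = (69/101)
flip (69/101) -> (101/69): both odd, 69 mod 4 = 1, 101 mod 4 = 1, so the flip contributes +1; sign now -1
(101/69): 101 mod 69 = 32, so (101/69) = (32/69)
factor out 2^5: 32 = 2^5·1; with 69 mod 8 = 5, (2/69) = -1; sign now +1; continue with (1/69)
reached (1/69) = 1, so the symbol is +1

1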